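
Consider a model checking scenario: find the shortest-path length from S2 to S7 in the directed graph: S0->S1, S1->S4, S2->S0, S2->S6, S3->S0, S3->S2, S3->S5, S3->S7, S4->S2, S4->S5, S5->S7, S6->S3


BFS layer-by-layer from S2:
  dist 0: {S2}
  dist 1: {S0, S6}
  dist 2: {S1, S3}
  dist 3: {S4, S5, S7}
  -> S7 reached at distance 3
Shortest path length = 3

3


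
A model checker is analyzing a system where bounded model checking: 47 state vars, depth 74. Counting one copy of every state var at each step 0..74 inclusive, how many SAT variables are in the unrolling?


BMC unrolls to depth k, creating one copy of each state var for steps 0..k.
Step count = 74 + 1 = 75 (steps 0 through 74)
Vars per step = 47
Total = 47 * 75 = 3525

3525


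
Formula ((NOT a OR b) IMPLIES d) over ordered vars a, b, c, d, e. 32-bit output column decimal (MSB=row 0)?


Formula: ((NOT a OR b) IMPLIES d) over a, b, c, d, e (32 rows)
Evaluate each row (bits = a,b,c,d,e, MSB first):
  row 0 [00000]: ((NOT 0 OR 0) IMPLIES 0) -> 0
  row 1 [00001]: ((NOT 0 OR 0) IMPLIES 0) -> 0
  row 2 [00010]: ((NOT 0 OR 0) IMPLIES 1) -> 1
  row 3 [00011]: ((NOT 0 OR 0) IMPLIES 1) -> 1
  row 4 [00100]: ((NOT 0 OR 0) IMPLIES 0) -> 0
  row 5 [00101]: ((NOT 0 OR 0) IMPLIES 0) -> 0
  row 6 [00110]: ((NOT 0 OR 0) IMPLIES 1) -> 1
  row 7 [00111]: ((NOT 0 OR 0) IMPLIES 1) -> 1
  row 8 [01000]: ((NOT 0 OR 1) IMPLIES 0) -> 0
  row 9 [01001]: ((NOT 0 OR 1) IMPLIES 0) -> 0
  row 10 [01010]: ((NOT 0 OR 1) IMPLIES 1) -> 1
  row 11 [01011]: ((NOT 0 OR 1) IMPLIES 1) -> 1
  row 12 [01100]: ((NOT 0 OR 1) IMPLIES 0) -> 0
  row 13 [01101]: ((NOT 0 OR 1) IMPLIES 0) -> 0
  row 14 [01110]: ((NOT 0 OR 1) IMPLIES 1) -> 1
  row 15 [01111]: ((NOT 0 OR 1) IMPLIES 1) -> 1
  row 16 [10000]: ((NOT 1 OR 0) IMPLIES 0) -> 1
  row 17 [10001]: ((NOT 1 OR 0) IMPLIES 0) -> 1
  row 18 [10010]: ((NOT 1 OR 0) IMPLIES 1) -> 1
  row 19 [10011]: ((NOT 1 OR 0) IMPLIES 1) -> 1
  row 20 [10100]: ((NOT 1 OR 0) IMPLIES 0) -> 1
  row 21 [10101]: ((NOT 1 OR 0) IMPLIES 0) -> 1
  row 22 [10110]: ((NOT 1 OR 0) IMPLIES 1) -> 1
  row 23 [10111]: ((NOT 1 OR 0) IMPLIES 1) -> 1
  row 24 [11000]: ((NOT 1 OR 1) IMPLIES 0) -> 0
  row 25 [11001]: ((NOT 1 OR 1) IMPLIES 0) -> 0
  row 26 [11010]: ((NOT 1 OR 1) IMPLIES 1) -> 1
  row 27 [11011]: ((NOT 1 OR 1) IMPLIES 1) -> 1
  row 28 [11100]: ((NOT 1 OR 1) IMPLIES 0) -> 0
  row 29 [11101]: ((NOT 1 OR 1) IMPLIES 0) -> 0
  row 30 [11110]: ((NOT 1 OR 1) IMPLIES 1) -> 1
  row 31 [11111]: ((NOT 1 OR 1) IMPLIES 1) -> 1
Full result column, 4 rows per line (a,b,c fixed per line; d,e runs 00..11 left to right):
  rows 0-3 [a,b,c=000]: 0011  = hex 3
  rows 4-7 [a,b,c=001]: 0011  = hex 3
  rows 8-11 [a,b,c=010]: 0011  = hex 3
  rows 12-15 [a,b,c=011]: 0011  = hex 3
  rows 16-19 [a,b,c=100]: 1111  = hex F
  rows 20-23 [a,b,c=101]: 1111  = hex F
  rows 24-27 [a,b,c=110]: 0011  = hex 3
  rows 28-31 [a,b,c=111]: 0011  = hex 3
Output column (row 0 .. row 31) = 00110011001100111111111100110011
Output column grouped in 4s = 0011 0011 0011 0011 1111 1111 0011 0011 = 0x3333FF33
Convert to decimal digit by digit (value = value*16 + digit):
  3 -> 3
  3*16 + 3 = 51
  51*16 + 3 = 819
  819*16 + 3 = 13107
  13107*16 + 15 (F) = 209727
  209727*16 + 15 (F) = 3355647
  3355647*16 + 3 = 53690355
  53690355*16 + 3 = 859045683
Decimal = 859045683

859045683


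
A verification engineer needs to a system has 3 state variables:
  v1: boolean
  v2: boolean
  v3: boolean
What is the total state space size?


State space = product of domain sizes of all variables.
Domain sizes:
  v1 (boolean): 2
  v2 (boolean): 2
  v3 (boolean): 2
Product = 2 * 2 * 2 = 8

8


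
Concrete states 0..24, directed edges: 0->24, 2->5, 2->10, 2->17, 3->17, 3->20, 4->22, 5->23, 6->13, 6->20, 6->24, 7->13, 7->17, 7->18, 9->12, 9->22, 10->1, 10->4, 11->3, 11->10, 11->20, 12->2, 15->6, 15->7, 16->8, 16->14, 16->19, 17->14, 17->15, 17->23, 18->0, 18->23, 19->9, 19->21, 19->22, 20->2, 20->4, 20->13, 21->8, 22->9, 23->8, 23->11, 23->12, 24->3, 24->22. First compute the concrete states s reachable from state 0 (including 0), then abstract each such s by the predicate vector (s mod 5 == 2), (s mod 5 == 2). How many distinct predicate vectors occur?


BFS from 0:
Concrete reachable: {0, 1, 2, 3, 4, 5, 6, 7, 8, 9, 10, 11, 12, 13, 14, 15, 17, 18, 20, 22, 23, 24}
Abstract via predicates (s mod 5 == 2), (s mod 5 == 2):
  (0,0) <- {0, 1, 3, 4, 5, 6, 8, 9, 10, 11, 13, 14, 15, 18, 20, 23, 24}
  (1,1) <- {2, 7, 12, 17, 22}
Distinct abstract states = 2

2


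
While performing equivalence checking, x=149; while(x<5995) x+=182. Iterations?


Step 1: x goes from 149 toward 5995 by 182; the body runs while x<5995, so iterations = ceil((bound-start)/step)
Step 2: Distance=5846
Step 3: ceil(5846/182)=33

33


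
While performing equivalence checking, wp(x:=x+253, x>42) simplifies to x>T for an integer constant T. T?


Formula: wp(x:=E, P) = P[E/x] (substitute E for x in postcondition)
Step 1: Postcondition: x>42
Step 2: Substitute x+253 for x: x+253>42
Step 3: Solve for x: x > 42-253 = -211

-211


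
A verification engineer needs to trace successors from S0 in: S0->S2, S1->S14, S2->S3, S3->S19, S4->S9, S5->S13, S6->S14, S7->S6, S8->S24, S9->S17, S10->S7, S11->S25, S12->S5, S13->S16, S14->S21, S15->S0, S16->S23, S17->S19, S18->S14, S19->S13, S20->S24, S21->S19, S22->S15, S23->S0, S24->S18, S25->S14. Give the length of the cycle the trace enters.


Trace from S0 until a state repeats:
  S0 -> S2 -> S3 -> S19 -> S13 -> S16 -> S23 -> S0
S0 first seen at step 0, revisited at step 7.
Cycle length = 7 - 0 = 7

7


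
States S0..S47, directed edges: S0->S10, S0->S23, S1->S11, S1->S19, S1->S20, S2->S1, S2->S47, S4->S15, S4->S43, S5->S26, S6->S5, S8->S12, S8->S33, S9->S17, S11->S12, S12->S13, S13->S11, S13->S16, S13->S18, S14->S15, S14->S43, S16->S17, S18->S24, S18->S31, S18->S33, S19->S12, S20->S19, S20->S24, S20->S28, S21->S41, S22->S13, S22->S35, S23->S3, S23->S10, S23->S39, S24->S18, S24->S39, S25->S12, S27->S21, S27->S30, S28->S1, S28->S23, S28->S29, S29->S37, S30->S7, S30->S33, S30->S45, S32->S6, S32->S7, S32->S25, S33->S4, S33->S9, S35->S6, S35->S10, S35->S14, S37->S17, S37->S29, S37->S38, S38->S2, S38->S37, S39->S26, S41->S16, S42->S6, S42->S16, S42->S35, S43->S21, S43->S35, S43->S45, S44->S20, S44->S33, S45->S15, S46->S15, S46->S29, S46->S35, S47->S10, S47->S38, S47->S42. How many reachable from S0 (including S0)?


BFS from S0:
  layer 0: {S0}
  layer 1: {S10, S23}
  layer 2: {S3, S39}
  layer 3: {S26}
Reachable set: {S0, S3, S10, S23, S26, S39}
Count = 6

6


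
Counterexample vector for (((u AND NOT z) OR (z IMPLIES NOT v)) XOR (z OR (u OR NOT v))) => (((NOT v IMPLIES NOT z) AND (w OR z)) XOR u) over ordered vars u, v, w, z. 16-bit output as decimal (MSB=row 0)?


F1 = (((u AND NOT z) OR (z IMPLIES NOT v)) XOR (z OR (u OR NOT v)))
F2 = (((NOT v IMPLIES NOT z) AND (w OR z)) XOR u)
Counterexample to F1=>F2 is where F1=1 and F2=0.
Evaluate each row (bits = u,v,w,z, MSB first):
  row 0 [0000]: F1=0 F2=0 -> F1&~F2 -> 0
  row 1 [0001]: F1=0 F2=0 -> F1&~F2 -> 0
  row 2 [0010]: F1=0 F2=1 -> F1&~F2 -> 0
  row 3 [0011]: F1=0 F2=0 -> F1&~F2 -> 0
  row 4 [0100]: F1=1 F2=0 -> F1&~F2 -> 1
  row 5 [0101]: F1=1 F2=1 -> F1&~F2 -> 0
  row 6 [0110]: F1=1 F2=1 -> F1&~F2 -> 0
  row 7 [0111]: F1=1 F2=1 -> F1&~F2 -> 0
  row 8 [1000]: F1=0 F2=1 -> F1&~F2 -> 0
  row 9 [1001]: F1=0 F2=1 -> F1&~F2 -> 0
  row 10 [1010]: F1=0 F2=0 -> F1&~F2 -> 0
  row 11 [1011]: F1=0 F2=1 -> F1&~F2 -> 0
  row 12 [1100]: F1=0 F2=1 -> F1&~F2 -> 0
  row 13 [1101]: F1=1 F2=0 -> F1&~F2 -> 1
  row 14 [1110]: F1=0 F2=0 -> F1&~F2 -> 0
  row 15 [1111]: F1=1 F2=0 -> F1&~F2 -> 1
Full result column, 4 rows per line (u,v fixed per line; w,z runs 00..11 left to right):
  rows 0-3 [u,v=00]: 0000  = hex 0
  rows 4-7 [u,v=01]: 1000  = hex 8
  rows 8-11 [u,v=10]: 0000  = hex 0
  rows 12-15 [u,v=11]: 0101  = hex 5
Counterexample vector (row 0 .. row 15) = 0000100000000101
Output column grouped in 4s = 0000 1000 0000 0101 = 0x0805
Convert to decimal digit by digit (value = value*16 + digit):
  0 -> 0
  0*16 + 8 = 8
  8*16 + 0 = 128
  128*16 + 5 = 2053
Decimal = 2053

2053


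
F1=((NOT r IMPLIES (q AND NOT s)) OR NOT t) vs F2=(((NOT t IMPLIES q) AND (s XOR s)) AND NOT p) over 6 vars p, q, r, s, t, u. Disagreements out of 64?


F1 = ((NOT r IMPLIES (q AND NOT s)) OR NOT t)
F2 = (((NOT t IMPLIES q) AND (s XOR s)) AND NOT p)
Evaluate both on each of 64 rows (bits = p,q,r,s,t,u):
  row 0 [000000]: F1=1 F2=0 (differ) -> 1
  row 1 [000001]: F1=1 F2=0 (differ) -> 1
  row 2 [000010]: F1=0 F2=0 -> 0
  row 3 [000011]: F1=0 F2=0 -> 0
  row 4 [000100]: F1=1 F2=0 (differ) -> 1
  (every remaining row is evaluated the same way; all 64 results are listed next)
Full result column, 8 rows per line (p,q,r fixed per line; s,t,u runs 000..111 left to right):
  rows 0-7 [p,q,r=000]: 11001100  (ones: 4)
  rows 8-15 [p,q,r=001]: 11111111  (ones: 8)
  rows 16-23 [p,q,r=010]: 11111100  (ones: 6)
  rows 24-31 [p,q,r=011]: 11111111  (ones: 8)
  rows 32-39 [p,q,r=100]: 11001100  (ones: 4)
  rows 40-47 [p,q,r=101]: 11111111  (ones: 8)
  rows 48-55 [p,q,r=110]: 11111100  (ones: 6)
  rows 56-63 [p,q,r=111]: 11111111  (ones: 8)
Disagreements = 4+8+6+8+4+8+6+8 = 52

52


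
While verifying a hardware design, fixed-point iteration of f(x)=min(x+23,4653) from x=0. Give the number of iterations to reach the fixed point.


Step 1: x=0, cap=4653, increment=23
Step 2: x grows by 23 each step until capped at 4653; fixed point is x=4653
Step 3: iterations = ceil(4653/23) = 203

203


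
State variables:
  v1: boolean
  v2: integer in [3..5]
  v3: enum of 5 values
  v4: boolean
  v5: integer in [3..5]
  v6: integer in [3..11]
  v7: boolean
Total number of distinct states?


State space = product of domain sizes of all variables.
Domain sizes:
  v1 (boolean): 2
  v2 (integer in [3..5]): 3
  v3 (enum of 5 values): 5
  v4 (boolean): 2
  v5 (integer in [3..5]): 3
  v6 (integer in [3..11]): 9
  v7 (boolean): 2
Product = 2 * 3 * 5 * 2 * 3 * 9 * 2 = 3240

3240


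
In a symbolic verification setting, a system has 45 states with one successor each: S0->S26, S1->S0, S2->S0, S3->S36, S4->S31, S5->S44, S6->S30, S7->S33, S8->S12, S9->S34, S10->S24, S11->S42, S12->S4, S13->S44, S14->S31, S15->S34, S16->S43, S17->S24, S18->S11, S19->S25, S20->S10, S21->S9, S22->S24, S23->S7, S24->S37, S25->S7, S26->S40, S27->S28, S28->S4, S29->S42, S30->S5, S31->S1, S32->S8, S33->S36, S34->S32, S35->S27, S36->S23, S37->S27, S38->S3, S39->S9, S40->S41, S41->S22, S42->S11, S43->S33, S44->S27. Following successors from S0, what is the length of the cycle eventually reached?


Trace from S0 until a state repeats:
  S0 -> S26 -> S40 -> S41 -> S22 -> S24 -> S37 -> S27 -> S28 -> S4 -> S31 -> S1 -> S0
S0 first seen at step 0, revisited at step 12.
Cycle length = 12 - 0 = 12

12


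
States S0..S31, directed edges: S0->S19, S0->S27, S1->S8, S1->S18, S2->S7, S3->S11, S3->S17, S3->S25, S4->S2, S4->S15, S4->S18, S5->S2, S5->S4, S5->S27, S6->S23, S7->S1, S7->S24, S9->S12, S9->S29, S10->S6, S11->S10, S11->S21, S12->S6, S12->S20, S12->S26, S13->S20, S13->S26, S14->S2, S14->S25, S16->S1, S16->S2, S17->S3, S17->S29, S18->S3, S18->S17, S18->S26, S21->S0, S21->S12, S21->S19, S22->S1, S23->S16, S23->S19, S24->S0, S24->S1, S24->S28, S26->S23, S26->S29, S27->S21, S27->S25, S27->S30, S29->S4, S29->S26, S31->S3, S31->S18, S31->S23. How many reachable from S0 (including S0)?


BFS from S0:
  layer 0: {S0}
  layer 1: {S19, S27}
  layer 2: {S21, S25, S30}
  layer 3: {S12}
  layer 4: {S6, S20, S26}
  layer 5: {S23, S29}
  layer 6: {S4, S16}
  layer 7: {S1, S2, S15, S18}
  layer 8: {S3, S7, S8, S17}
  layer 9: {S11, S24}
  layer 10: {S10, S28}
Reachable set: {S0, S1, S2, S3, S4, S6, S7, S8, S10, S11, S12, S15, S16, S17, S18, S19, S20, S21, S23, S24, S25, S26, S27, S28, S29, S30}
Count = 26

26


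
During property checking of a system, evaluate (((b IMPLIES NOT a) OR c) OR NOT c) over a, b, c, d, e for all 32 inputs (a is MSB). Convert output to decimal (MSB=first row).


Formula: (((b IMPLIES NOT a) OR c) OR NOT c) over a, b, c, d, e (32 rows)
Evaluate each row (bits = a,b,c,d,e, MSB first):
  row 0 [00000]: (((0 IMPLIES NOT 0) OR 0) OR NOT 0) -> 1
  row 1 [00001]: (((0 IMPLIES NOT 0) OR 0) OR NOT 0) -> 1
  row 2 [00010]: (((0 IMPLIES NOT 0) OR 0) OR NOT 0) -> 1
  row 3 [00011]: (((0 IMPLIES NOT 0) OR 0) OR NOT 0) -> 1
  row 4 [00100]: (((0 IMPLIES NOT 0) OR 1) OR NOT 1) -> 1
  row 5 [00101]: (((0 IMPLIES NOT 0) OR 1) OR NOT 1) -> 1
  row 6 [00110]: (((0 IMPLIES NOT 0) OR 1) OR NOT 1) -> 1
  row 7 [00111]: (((0 IMPLIES NOT 0) OR 1) OR NOT 1) -> 1
  row 8 [01000]: (((1 IMPLIES NOT 0) OR 0) OR NOT 0) -> 1
  row 9 [01001]: (((1 IMPLIES NOT 0) OR 0) OR NOT 0) -> 1
  row 10 [01010]: (((1 IMPLIES NOT 0) OR 0) OR NOT 0) -> 1
  row 11 [01011]: (((1 IMPLIES NOT 0) OR 0) OR NOT 0) -> 1
  row 12 [01100]: (((1 IMPLIES NOT 0) OR 1) OR NOT 1) -> 1
  row 13 [01101]: (((1 IMPLIES NOT 0) OR 1) OR NOT 1) -> 1
  row 14 [01110]: (((1 IMPLIES NOT 0) OR 1) OR NOT 1) -> 1
  row 15 [01111]: (((1 IMPLIES NOT 0) OR 1) OR NOT 1) -> 1
  row 16 [10000]: (((0 IMPLIES NOT 1) OR 0) OR NOT 0) -> 1
  row 17 [10001]: (((0 IMPLIES NOT 1) OR 0) OR NOT 0) -> 1
  row 18 [10010]: (((0 IMPLIES NOT 1) OR 0) OR NOT 0) -> 1
  row 19 [10011]: (((0 IMPLIES NOT 1) OR 0) OR NOT 0) -> 1
  row 20 [10100]: (((0 IMPLIES NOT 1) OR 1) OR NOT 1) -> 1
  row 21 [10101]: (((0 IMPLIES NOT 1) OR 1) OR NOT 1) -> 1
  row 22 [10110]: (((0 IMPLIES NOT 1) OR 1) OR NOT 1) -> 1
  row 23 [10111]: (((0 IMPLIES NOT 1) OR 1) OR NOT 1) -> 1
  row 24 [11000]: (((1 IMPLIES NOT 1) OR 0) OR NOT 0) -> 1
  row 25 [11001]: (((1 IMPLIES NOT 1) OR 0) OR NOT 0) -> 1
  row 26 [11010]: (((1 IMPLIES NOT 1) OR 0) OR NOT 0) -> 1
  row 27 [11011]: (((1 IMPLIES NOT 1) OR 0) OR NOT 0) -> 1
  row 28 [11100]: (((1 IMPLIES NOT 1) OR 1) OR NOT 1) -> 1
  row 29 [11101]: (((1 IMPLIES NOT 1) OR 1) OR NOT 1) -> 1
  row 30 [11110]: (((1 IMPLIES NOT 1) OR 1) OR NOT 1) -> 1
  row 31 [11111]: (((1 IMPLIES NOT 1) OR 1) OR NOT 1) -> 1
Full result column, 4 rows per line (a,b,c fixed per line; d,e runs 00..11 left to right):
  rows 0-3 [a,b,c=000]: 1111  = hex F
  rows 4-7 [a,b,c=001]: 1111  = hex F
  rows 8-11 [a,b,c=010]: 1111  = hex F
  rows 12-15 [a,b,c=011]: 1111  = hex F
  rows 16-19 [a,b,c=100]: 1111  = hex F
  rows 20-23 [a,b,c=101]: 1111  = hex F
  rows 24-27 [a,b,c=110]: 1111  = hex F
  rows 28-31 [a,b,c=111]: 1111  = hex F
Output column (row 0 .. row 31) = 11111111111111111111111111111111
Output column grouped in 4s = 1111 1111 1111 1111 1111 1111 1111 1111 = 0xFFFFFFFF
Convert to decimal digit by digit (value = value*16 + digit):
  F -> 15
  15*16 + 15 (F) = 255
  255*16 + 15 (F) = 4095
  4095*16 + 15 (F) = 65535
  65535*16 + 15 (F) = 1048575
  1048575*16 + 15 (F) = 16777215
  16777215*16 + 15 (F) = 268435455
  268435455*16 + 15 (F) = 4294967295
Decimal = 4294967295

4294967295


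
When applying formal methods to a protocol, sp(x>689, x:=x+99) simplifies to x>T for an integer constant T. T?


Formula: sp(P, x:=E) = exists old_x. (x = E[old_x/x]) AND P[old_x/x] (old_x is the value of x before the assignment; eliminate old_x by solving x = E[old_x/x] for old_x)
Step 1: Precondition P: x>689, i.e. old_x > 689
Step 2: Assignment gives x = old_x + 99, so old_x = x - 99
Step 3: Substitute into P: x - 99 > 689
Step 4: Simplify: x > 689+99 = 788

788


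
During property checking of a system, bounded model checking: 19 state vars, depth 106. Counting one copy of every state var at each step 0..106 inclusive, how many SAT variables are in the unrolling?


BMC unrolls to depth k, creating one copy of each state var for steps 0..k.
Step count = 106 + 1 = 107 (steps 0 through 106)
Vars per step = 19
Total = 19 * 107 = 2033

2033


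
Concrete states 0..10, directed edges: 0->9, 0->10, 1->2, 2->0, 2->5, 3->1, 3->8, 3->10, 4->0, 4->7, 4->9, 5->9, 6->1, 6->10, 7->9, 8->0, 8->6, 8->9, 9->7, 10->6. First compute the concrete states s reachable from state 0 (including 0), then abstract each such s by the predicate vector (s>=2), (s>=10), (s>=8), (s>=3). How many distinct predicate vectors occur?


BFS from 0:
Concrete reachable: {0, 1, 2, 5, 6, 7, 9, 10}
Abstract via predicates (s>=2), (s>=10), (s>=8), (s>=3):
  (0,0,0,0) <- {0, 1}
  (1,0,0,0) <- {2}
  (1,0,0,1) <- {5, 6, 7}
  (1,0,1,1) <- {9}
  (1,1,1,1) <- {10}
Distinct abstract states = 5

5


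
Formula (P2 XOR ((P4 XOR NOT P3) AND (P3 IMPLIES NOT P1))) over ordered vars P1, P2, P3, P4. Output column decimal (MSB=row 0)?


Formula: (P2 XOR ((P4 XOR NOT P3) AND (P3 IMPLIES NOT P1))) over P1, P2, P3, P4 (16 rows)
Evaluate each row (bits = P1,P2,P3,P4, MSB first):
  row 0 [0000]: (0 XOR ((0 XOR NOT 0) AND (0 IMPLIES NOT 0))) -> 1
  row 1 [0001]: (0 XOR ((1 XOR NOT 0) AND (0 IMPLIES NOT 0))) -> 0
  row 2 [0010]: (0 XOR ((0 XOR NOT 1) AND (1 IMPLIES NOT 0))) -> 0
  row 3 [0011]: (0 XOR ((1 XOR NOT 1) AND (1 IMPLIES NOT 0))) -> 1
  row 4 [0100]: (1 XOR ((0 XOR NOT 0) AND (0 IMPLIES NOT 0))) -> 0
  row 5 [0101]: (1 XOR ((1 XOR NOT 0) AND (0 IMPLIES NOT 0))) -> 1
  row 6 [0110]: (1 XOR ((0 XOR NOT 1) AND (1 IMPLIES NOT 0))) -> 1
  row 7 [0111]: (1 XOR ((1 XOR NOT 1) AND (1 IMPLIES NOT 0))) -> 0
  row 8 [1000]: (0 XOR ((0 XOR NOT 0) AND (0 IMPLIES NOT 1))) -> 1
  row 9 [1001]: (0 XOR ((1 XOR NOT 0) AND (0 IMPLIES NOT 1))) -> 0
  row 10 [1010]: (0 XOR ((0 XOR NOT 1) AND (1 IMPLIES NOT 1))) -> 0
  row 11 [1011]: (0 XOR ((1 XOR NOT 1) AND (1 IMPLIES NOT 1))) -> 0
  row 12 [1100]: (1 XOR ((0 XOR NOT 0) AND (0 IMPLIES NOT 1))) -> 0
  row 13 [1101]: (1 XOR ((1 XOR NOT 0) AND (0 IMPLIES NOT 1))) -> 1
  row 14 [1110]: (1 XOR ((0 XOR NOT 1) AND (1 IMPLIES NOT 1))) -> 1
  row 15 [1111]: (1 XOR ((1 XOR NOT 1) AND (1 IMPLIES NOT 1))) -> 1
Full result column, 4 rows per line (P1,P2 fixed per line; P3,P4 runs 00..11 left to right):
  rows 0-3 [P1,P2=00]: 1001  = hex 9
  rows 4-7 [P1,P2=01]: 0110  = hex 6
  rows 8-11 [P1,P2=10]: 1000  = hex 8
  rows 12-15 [P1,P2=11]: 0111  = hex 7
Output column (row 0 .. row 15) = 1001011010000111
Output column grouped in 4s = 1001 0110 1000 0111 = 0x9687
Convert to decimal digit by digit (value = value*16 + digit):
  9 -> 9
  9*16 + 6 = 150
  150*16 + 8 = 2408
  2408*16 + 7 = 38535
Decimal = 38535

38535


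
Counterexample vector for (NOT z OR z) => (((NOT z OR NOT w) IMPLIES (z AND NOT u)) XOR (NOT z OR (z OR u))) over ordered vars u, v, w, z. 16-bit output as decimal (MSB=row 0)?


F1 = (NOT z OR z)
F2 = (((NOT z OR NOT w) IMPLIES (z AND NOT u)) XOR (NOT z OR (z OR u)))
Counterexample to F1=>F2 is where F1=1 and F2=0.
Evaluate each row (bits = u,v,w,z, MSB first):
  row 0 [0000]: F1=1 F2=1 -> F1&~F2 -> 0
  row 1 [0001]: F1=1 F2=0 -> F1&~F2 -> 1
  row 2 [0010]: F1=1 F2=1 -> F1&~F2 -> 0
  row 3 [0011]: F1=1 F2=0 -> F1&~F2 -> 1
  row 4 [0100]: F1=1 F2=1 -> F1&~F2 -> 0
  row 5 [0101]: F1=1 F2=0 -> F1&~F2 -> 1
  row 6 [0110]: F1=1 F2=1 -> F1&~F2 -> 0
  row 7 [0111]: F1=1 F2=0 -> F1&~F2 -> 1
  row 8 [1000]: F1=1 F2=1 -> F1&~F2 -> 0
  row 9 [1001]: F1=1 F2=1 -> F1&~F2 -> 0
  row 10 [1010]: F1=1 F2=1 -> F1&~F2 -> 0
  row 11 [1011]: F1=1 F2=0 -> F1&~F2 -> 1
  row 12 [1100]: F1=1 F2=1 -> F1&~F2 -> 0
  row 13 [1101]: F1=1 F2=1 -> F1&~F2 -> 0
  row 14 [1110]: F1=1 F2=1 -> F1&~F2 -> 0
  row 15 [1111]: F1=1 F2=0 -> F1&~F2 -> 1
Full result column, 4 rows per line (u,v fixed per line; w,z runs 00..11 left to right):
  rows 0-3 [u,v=00]: 0101  = hex 5
  rows 4-7 [u,v=01]: 0101  = hex 5
  rows 8-11 [u,v=10]: 0001  = hex 1
  rows 12-15 [u,v=11]: 0001  = hex 1
Counterexample vector (row 0 .. row 15) = 0101010100010001
Output column grouped in 4s = 0101 0101 0001 0001 = 0x5511
Convert to decimal digit by digit (value = value*16 + digit):
  5 -> 5
  5*16 + 5 = 85
  85*16 + 1 = 1361
  1361*16 + 1 = 21777
Decimal = 21777

21777


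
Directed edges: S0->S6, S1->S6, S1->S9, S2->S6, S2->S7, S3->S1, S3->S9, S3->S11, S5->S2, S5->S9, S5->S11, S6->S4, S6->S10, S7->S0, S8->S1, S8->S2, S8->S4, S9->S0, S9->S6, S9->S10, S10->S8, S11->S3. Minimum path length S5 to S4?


BFS layer-by-layer from S5:
  dist 0: {S5}
  dist 1: {S2, S9, S11}
  dist 2: {S0, S3, S6, S7, S10}
  dist 3: {S1, S4, S8}
  -> S4 reached at distance 3
Shortest path length = 3

3


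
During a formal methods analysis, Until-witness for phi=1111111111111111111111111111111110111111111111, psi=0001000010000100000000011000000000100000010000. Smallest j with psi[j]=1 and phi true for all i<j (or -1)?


(phi U psi) at 0: need smallest j with psi[j]=1 and phi[i]=1 for all i in [0,j).
Scan from step 0:
  step 0: phi=1, psi=0 -> continue
  step 1: phi=1, psi=0 -> continue
  step 2: phi=1, psi=0 -> continue
  step 3: psi=1 and phi held for [0,3) -> witness found
Witness step = 3

3


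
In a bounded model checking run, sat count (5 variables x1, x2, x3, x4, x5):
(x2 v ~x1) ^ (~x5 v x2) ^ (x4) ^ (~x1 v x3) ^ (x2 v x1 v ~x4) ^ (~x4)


CNF with 6 clauses over 5 vars (32 assignments).
An assignment satisfies CNF iff every clause has >=1 true literal.
Check each row (bits = x1,x2,x3,x4,x5; clause T/F shown):
  row 0 [00000]: clauses=TTFTTT -> 0
  row 1 [00001]: clauses=TFFTTT -> 0
  row 2 [00010]: clauses=TTTTFF -> 0
  row 3 [00011]: clauses=TFTTFF -> 0
  row 4 [00100]: clauses=TTFTTT -> 0
  row 5 [00101]: clauses=TFFTTT -> 0
  row 6 [00110]: clauses=TTTTFF -> 0
  row 7 [00111]: clauses=TFTTFF -> 0
  row 8 [01000]: clauses=TTFTTT -> 0
  row 9 [01001]: clauses=TTFTTT -> 0
  row 10 [01010]: clauses=TTTTTF -> 0
  row 11 [01011]: clauses=TTTTTF -> 0
  row 12 [01100]: clauses=TTFTTT -> 0
  row 13 [01101]: clauses=TTFTTT -> 0
  row 14 [01110]: clauses=TTTTTF -> 0
  row 15 [01111]: clauses=TTTTTF -> 0
  row 16 [10000]: clauses=FTFFTT -> 0
  row 17 [10001]: clauses=FFFFTT -> 0
  row 18 [10010]: clauses=FTTFTF -> 0
  row 19 [10011]: clauses=FFTFTF -> 0
  row 20 [10100]: clauses=FTFTTT -> 0
  row 21 [10101]: clauses=FFFTTT -> 0
  row 22 [10110]: clauses=FTTTTF -> 0
  row 23 [10111]: clauses=FFTTTF -> 0
  row 24 [11000]: clauses=TTFFTT -> 0
  row 25 [11001]: clauses=TTFFTT -> 0
  row 26 [11010]: clauses=TTTFTF -> 0
  row 27 [11011]: clauses=TTTFTF -> 0
  row 28 [11100]: clauses=TTFTTT -> 0
  row 29 [11101]: clauses=TTFTTT -> 0
  row 30 [11110]: clauses=TTTTTF -> 0
  row 31 [11111]: clauses=TTTTTF -> 0
Full result column, 8 rows per line (x1,x2 fixed per line; x3,x4,x5 runs 000..111 left to right):
  rows 0-7 [x1,x2=00]: 00000000  (ones: 0)
  rows 8-15 [x1,x2=01]: 00000000  (ones: 0)
  rows 16-23 [x1,x2=10]: 00000000  (ones: 0)
  rows 24-31 [x1,x2=11]: 00000000  (ones: 0)
Satisfying assignments = 0+0+0+0 = 0

0


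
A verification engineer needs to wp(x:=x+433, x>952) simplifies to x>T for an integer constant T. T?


Formula: wp(x:=E, P) = P[E/x] (substitute E for x in postcondition)
Step 1: Postcondition: x>952
Step 2: Substitute x+433 for x: x+433>952
Step 3: Solve for x: x > 952-433 = 519

519


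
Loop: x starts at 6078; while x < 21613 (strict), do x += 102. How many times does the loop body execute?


Step 1: x goes from 6078 toward 21613 by 102; the body runs while x<21613, so iterations = ceil((bound-start)/step)
Step 2: Distance=15535
Step 3: ceil(15535/102)=153

153


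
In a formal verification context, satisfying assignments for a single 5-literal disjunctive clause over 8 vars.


Step 1: Total=2^8=256
Step 2: Unsat when all 5 false: 2^3=8
Step 3: Sat=256-8=248

248


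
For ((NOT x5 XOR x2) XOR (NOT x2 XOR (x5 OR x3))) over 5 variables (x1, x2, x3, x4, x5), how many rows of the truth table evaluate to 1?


Formula: ((NOT x5 XOR x2) XOR (NOT x2 XOR (x5 OR x3))) over 5 vars (32 rows)
Evaluate each row (x1, x2, x3, x4, x5 as bits, MSB first):
  row 0 [00000]: ((NOT 0 XOR 0) XOR (NOT 0 XOR (0 OR 0))) -> 0
  row 1 [00001]: ((NOT 1 XOR 0) XOR (NOT 0 XOR (1 OR 0))) -> 0
  row 2 [00010]: ((NOT 0 XOR 0) XOR (NOT 0 XOR (0 OR 0))) -> 0
  row 3 [00011]: ((NOT 1 XOR 0) XOR (NOT 0 XOR (1 OR 0))) -> 0
  row 4 [00100]: ((NOT 0 XOR 0) XOR (NOT 0 XOR (0 OR 1))) -> 1
  row 5 [00101]: ((NOT 1 XOR 0) XOR (NOT 0 XOR (1 OR 1))) -> 0
  row 6 [00110]: ((NOT 0 XOR 0) XOR (NOT 0 XOR (0 OR 1))) -> 1
  row 7 [00111]: ((NOT 1 XOR 0) XOR (NOT 0 XOR (1 OR 1))) -> 0
  row 8 [01000]: ((NOT 0 XOR 1) XOR (NOT 1 XOR (0 OR 0))) -> 0
  row 9 [01001]: ((NOT 1 XOR 1) XOR (NOT 1 XOR (1 OR 0))) -> 0
  row 10 [01010]: ((NOT 0 XOR 1) XOR (NOT 1 XOR (0 OR 0))) -> 0
  row 11 [01011]: ((NOT 1 XOR 1) XOR (NOT 1 XOR (1 OR 0))) -> 0
  row 12 [01100]: ((NOT 0 XOR 1) XOR (NOT 1 XOR (0 OR 1))) -> 1
  row 13 [01101]: ((NOT 1 XOR 1) XOR (NOT 1 XOR (1 OR 1))) -> 0
  row 14 [01110]: ((NOT 0 XOR 1) XOR (NOT 1 XOR (0 OR 1))) -> 1
  row 15 [01111]: ((NOT 1 XOR 1) XOR (NOT 1 XOR (1 OR 1))) -> 0
  row 16 [10000]: ((NOT 0 XOR 0) XOR (NOT 0 XOR (0 OR 0))) -> 0
  row 17 [10001]: ((NOT 1 XOR 0) XOR (NOT 0 XOR (1 OR 0))) -> 0
  row 18 [10010]: ((NOT 0 XOR 0) XOR (NOT 0 XOR (0 OR 0))) -> 0
  row 19 [10011]: ((NOT 1 XOR 0) XOR (NOT 0 XOR (1 OR 0))) -> 0
  row 20 [10100]: ((NOT 0 XOR 0) XOR (NOT 0 XOR (0 OR 1))) -> 1
  row 21 [10101]: ((NOT 1 XOR 0) XOR (NOT 0 XOR (1 OR 1))) -> 0
  row 22 [10110]: ((NOT 0 XOR 0) XOR (NOT 0 XOR (0 OR 1))) -> 1
  row 23 [10111]: ((NOT 1 XOR 0) XOR (NOT 0 XOR (1 OR 1))) -> 0
  row 24 [11000]: ((NOT 0 XOR 1) XOR (NOT 1 XOR (0 OR 0))) -> 0
  row 25 [11001]: ((NOT 1 XOR 1) XOR (NOT 1 XOR (1 OR 0))) -> 0
  row 26 [11010]: ((NOT 0 XOR 1) XOR (NOT 1 XOR (0 OR 0))) -> 0
  row 27 [11011]: ((NOT 1 XOR 1) XOR (NOT 1 XOR (1 OR 0))) -> 0
  row 28 [11100]: ((NOT 0 XOR 1) XOR (NOT 1 XOR (0 OR 1))) -> 1
  row 29 [11101]: ((NOT 1 XOR 1) XOR (NOT 1 XOR (1 OR 1))) -> 0
  row 30 [11110]: ((NOT 0 XOR 1) XOR (NOT 1 XOR (0 OR 1))) -> 1
  row 31 [11111]: ((NOT 1 XOR 1) XOR (NOT 1 XOR (1 OR 1))) -> 0
Full result column, 8 rows per line (x1,x2 fixed per line; x3,x4,x5 runs 000..111 left to right):
  rows 0-7 [x1,x2=00]: 00001010  (ones: 2)
  rows 8-15 [x1,x2=01]: 00001010  (ones: 2)
  rows 16-23 [x1,x2=10]: 00001010  (ones: 2)
  rows 24-31 [x1,x2=11]: 00001010  (ones: 2)
Count of 1-rows = 2+2+2+2 = 8

8


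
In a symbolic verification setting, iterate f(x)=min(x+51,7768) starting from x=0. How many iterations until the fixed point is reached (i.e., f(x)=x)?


Step 1: x=0, cap=7768, increment=51
Step 2: x grows by 51 each step until capped at 7768; fixed point is x=7768
Step 3: iterations = ceil(7768/51) = 153

153


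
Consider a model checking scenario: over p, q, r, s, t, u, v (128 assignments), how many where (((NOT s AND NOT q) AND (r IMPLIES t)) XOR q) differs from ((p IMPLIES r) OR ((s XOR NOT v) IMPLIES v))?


F1 = (((NOT s AND NOT q) AND (r IMPLIES t)) XOR q)
F2 = ((p IMPLIES r) OR ((s XOR NOT v) IMPLIES v))
Evaluate both on each of 128 rows (bits = p,q,r,s,t,u,v):
  row 0 [0000000]: F1=1 F2=1 -> 0
  row 1 [0000001]: F1=1 F2=1 -> 0
  row 2 [0000010]: F1=1 F2=1 -> 0
  row 3 [0000011]: F1=1 F2=1 -> 0
  row 4 [0000100]: F1=1 F2=1 -> 0
  (every remaining row is evaluated the same way; all 128 results are listed next)
Full result column, 8 rows per line (p,q,r,s fixed per line; t,u,v runs 000..111 left to right):
  rows 0-7 [p,q,r,s=0000]: 00000000  (ones: 0)
  rows 8-15 [p,q,r,s=0001]: 11111111  (ones: 8)
  rows 16-23 [p,q,r,s=0010]: 11110000  (ones: 4)
  rows 24-31 [p,q,r,s=0011]: 11111111  (ones: 8)
  rows 32-39 [p,q,r,s=0100]: 00000000  (ones: 0)
  rows 40-47 [p,q,r,s=0101]: 00000000  (ones: 0)
  rows 48-55 [p,q,r,s=0110]: 00000000  (ones: 0)
  rows 56-63 [p,q,r,s=0111]: 00000000  (ones: 0)
  rows 64-71 [p,q,r,s=1000]: 10101010  (ones: 4)
  rows 72-79 [p,q,r,s=1001]: 11111111  (ones: 8)
  rows 80-87 [p,q,r,s=1010]: 11110000  (ones: 4)
  rows 88-95 [p,q,r,s=1011]: 11111111  (ones: 8)
  rows 96-103 [p,q,r,s=1100]: 10101010  (ones: 4)
  rows 104-111 [p,q,r,s=1101]: 00000000  (ones: 0)
  rows 112-119 [p,q,r,s=1110]: 00000000  (ones: 0)
  rows 120-127 [p,q,r,s=1111]: 00000000  (ones: 0)
Disagreements = 0+8+4+8+0+0+0+0+4+8+4+8+4+0+0+0 = 48

48


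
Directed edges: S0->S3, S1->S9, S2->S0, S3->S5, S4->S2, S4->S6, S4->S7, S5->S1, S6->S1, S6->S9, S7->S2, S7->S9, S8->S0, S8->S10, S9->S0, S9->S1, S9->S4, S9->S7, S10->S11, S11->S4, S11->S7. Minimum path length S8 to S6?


BFS layer-by-layer from S8:
  dist 0: {S8}
  dist 1: {S0, S10}
  dist 2: {S3, S11}
  dist 3: {S4, S5, S7}
  dist 4: {S1, S2, S6, S9}
  -> S6 reached at distance 4
Shortest path length = 4

4


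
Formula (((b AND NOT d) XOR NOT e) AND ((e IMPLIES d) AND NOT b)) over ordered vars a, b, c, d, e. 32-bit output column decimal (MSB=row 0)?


Formula: (((b AND NOT d) XOR NOT e) AND ((e IMPLIES d) AND NOT b)) over a, b, c, d, e (32 rows)
Evaluate each row (bits = a,b,c,d,e, MSB first):
  row 0 [00000]: (((0 AND NOT 0) XOR NOT 0) AND ((0 IMPLIES 0) AND NOT 0)) -> 1
  row 1 [00001]: (((0 AND NOT 0) XOR NOT 1) AND ((1 IMPLIES 0) AND NOT 0)) -> 0
  row 2 [00010]: (((0 AND NOT 1) XOR NOT 0) AND ((0 IMPLIES 1) AND NOT 0)) -> 1
  row 3 [00011]: (((0 AND NOT 1) XOR NOT 1) AND ((1 IMPLIES 1) AND NOT 0)) -> 0
  row 4 [00100]: (((0 AND NOT 0) XOR NOT 0) AND ((0 IMPLIES 0) AND NOT 0)) -> 1
  row 5 [00101]: (((0 AND NOT 0) XOR NOT 1) AND ((1 IMPLIES 0) AND NOT 0)) -> 0
  row 6 [00110]: (((0 AND NOT 1) XOR NOT 0) AND ((0 IMPLIES 1) AND NOT 0)) -> 1
  row 7 [00111]: (((0 AND NOT 1) XOR NOT 1) AND ((1 IMPLIES 1) AND NOT 0)) -> 0
  row 8 [01000]: (((1 AND NOT 0) XOR NOT 0) AND ((0 IMPLIES 0) AND NOT 1)) -> 0
  row 9 [01001]: (((1 AND NOT 0) XOR NOT 1) AND ((1 IMPLIES 0) AND NOT 1)) -> 0
  row 10 [01010]: (((1 AND NOT 1) XOR NOT 0) AND ((0 IMPLIES 1) AND NOT 1)) -> 0
  row 11 [01011]: (((1 AND NOT 1) XOR NOT 1) AND ((1 IMPLIES 1) AND NOT 1)) -> 0
  row 12 [01100]: (((1 AND NOT 0) XOR NOT 0) AND ((0 IMPLIES 0) AND NOT 1)) -> 0
  row 13 [01101]: (((1 AND NOT 0) XOR NOT 1) AND ((1 IMPLIES 0) AND NOT 1)) -> 0
  row 14 [01110]: (((1 AND NOT 1) XOR NOT 0) AND ((0 IMPLIES 1) AND NOT 1)) -> 0
  row 15 [01111]: (((1 AND NOT 1) XOR NOT 1) AND ((1 IMPLIES 1) AND NOT 1)) -> 0
  row 16 [10000]: (((0 AND NOT 0) XOR NOT 0) AND ((0 IMPLIES 0) AND NOT 0)) -> 1
  row 17 [10001]: (((0 AND NOT 0) XOR NOT 1) AND ((1 IMPLIES 0) AND NOT 0)) -> 0
  row 18 [10010]: (((0 AND NOT 1) XOR NOT 0) AND ((0 IMPLIES 1) AND NOT 0)) -> 1
  row 19 [10011]: (((0 AND NOT 1) XOR NOT 1) AND ((1 IMPLIES 1) AND NOT 0)) -> 0
  row 20 [10100]: (((0 AND NOT 0) XOR NOT 0) AND ((0 IMPLIES 0) AND NOT 0)) -> 1
  row 21 [10101]: (((0 AND NOT 0) XOR NOT 1) AND ((1 IMPLIES 0) AND NOT 0)) -> 0
  row 22 [10110]: (((0 AND NOT 1) XOR NOT 0) AND ((0 IMPLIES 1) AND NOT 0)) -> 1
  row 23 [10111]: (((0 AND NOT 1) XOR NOT 1) AND ((1 IMPLIES 1) AND NOT 0)) -> 0
  row 24 [11000]: (((1 AND NOT 0) XOR NOT 0) AND ((0 IMPLIES 0) AND NOT 1)) -> 0
  row 25 [11001]: (((1 AND NOT 0) XOR NOT 1) AND ((1 IMPLIES 0) AND NOT 1)) -> 0
  row 26 [11010]: (((1 AND NOT 1) XOR NOT 0) AND ((0 IMPLIES 1) AND NOT 1)) -> 0
  row 27 [11011]: (((1 AND NOT 1) XOR NOT 1) AND ((1 IMPLIES 1) AND NOT 1)) -> 0
  row 28 [11100]: (((1 AND NOT 0) XOR NOT 0) AND ((0 IMPLIES 0) AND NOT 1)) -> 0
  row 29 [11101]: (((1 AND NOT 0) XOR NOT 1) AND ((1 IMPLIES 0) AND NOT 1)) -> 0
  row 30 [11110]: (((1 AND NOT 1) XOR NOT 0) AND ((0 IMPLIES 1) AND NOT 1)) -> 0
  row 31 [11111]: (((1 AND NOT 1) XOR NOT 1) AND ((1 IMPLIES 1) AND NOT 1)) -> 0
Full result column, 4 rows per line (a,b,c fixed per line; d,e runs 00..11 left to right):
  rows 0-3 [a,b,c=000]: 1010  = hex A
  rows 4-7 [a,b,c=001]: 1010  = hex A
  rows 8-11 [a,b,c=010]: 0000  = hex 0
  rows 12-15 [a,b,c=011]: 0000  = hex 0
  rows 16-19 [a,b,c=100]: 1010  = hex A
  rows 20-23 [a,b,c=101]: 1010  = hex A
  rows 24-27 [a,b,c=110]: 0000  = hex 0
  rows 28-31 [a,b,c=111]: 0000  = hex 0
Output column (row 0 .. row 31) = 10101010000000001010101000000000
Output column grouped in 4s = 1010 1010 0000 0000 1010 1010 0000 0000 = 0xAA00AA00
Convert to decimal digit by digit (value = value*16 + digit):
  A -> 10
  10*16 + 10 (A) = 170
  170*16 + 0 = 2720
  2720*16 + 0 = 43520
  43520*16 + 10 (A) = 696330
  696330*16 + 10 (A) = 11141290
  11141290*16 + 0 = 178260640
  178260640*16 + 0 = 2852170240
Decimal = 2852170240

2852170240


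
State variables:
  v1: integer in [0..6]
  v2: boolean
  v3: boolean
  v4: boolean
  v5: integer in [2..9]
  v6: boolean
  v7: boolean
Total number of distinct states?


State space = product of domain sizes of all variables.
Domain sizes:
  v1 (integer in [0..6]): 7
  v2 (boolean): 2
  v3 (boolean): 2
  v4 (boolean): 2
  v5 (integer in [2..9]): 8
  v6 (boolean): 2
  v7 (boolean): 2
Product = 7 * 2 * 2 * 2 * 8 * 2 * 2 = 1792

1792


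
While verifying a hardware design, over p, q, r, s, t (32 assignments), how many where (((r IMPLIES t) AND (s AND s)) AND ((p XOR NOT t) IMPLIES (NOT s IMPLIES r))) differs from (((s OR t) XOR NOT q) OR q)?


F1 = (((r IMPLIES t) AND (s AND s)) AND ((p XOR NOT t) IMPLIES (NOT s IMPLIES r)))
F2 = (((s OR t) XOR NOT q) OR q)
Evaluate both on each of 32 rows (bits = p,q,r,s,t):
  row 0 [00000]: F1=0 F2=1 (differ) -> 1
  row 1 [00001]: F1=0 F2=0 -> 0
  row 2 [00010]: F1=1 F2=0 (differ) -> 1
  row 3 [00011]: F1=1 F2=0 (differ) -> 1
  row 4 [00100]: F1=0 F2=1 (differ) -> 1
  row 5 [00101]: F1=0 F2=0 -> 0
  row 6 [00110]: F1=0 F2=0 -> 0
  row 7 [00111]: F1=1 F2=0 (differ) -> 1
  row 8 [01000]: F1=0 F2=1 (differ) -> 1
  row 9 [01001]: F1=0 F2=1 (differ) -> 1
  row 10 [01010]: F1=1 F2=1 -> 0
  row 11 [01011]: F1=1 F2=1 -> 0
  row 12 [01100]: F1=0 F2=1 (differ) -> 1
  row 13 [01101]: F1=0 F2=1 (differ) -> 1
  row 14 [01110]: F1=0 F2=1 (differ) -> 1
  row 15 [01111]: F1=1 F2=1 -> 0
  row 16 [10000]: F1=0 F2=1 (differ) -> 1
  row 17 [10001]: F1=0 F2=0 -> 0
  row 18 [10010]: F1=1 F2=0 (differ) -> 1
  row 19 [10011]: F1=1 F2=0 (differ) -> 1
  row 20 [10100]: F1=0 F2=1 (differ) -> 1
  row 21 [10101]: F1=0 F2=0 -> 0
  row 22 [10110]: F1=0 F2=0 -> 0
  row 23 [10111]: F1=1 F2=0 (differ) -> 1
  row 24 [11000]: F1=0 F2=1 (differ) -> 1
  row 25 [11001]: F1=0 F2=1 (differ) -> 1
  row 26 [11010]: F1=1 F2=1 -> 0
  row 27 [11011]: F1=1 F2=1 -> 0
  row 28 [11100]: F1=0 F2=1 (differ) -> 1
  row 29 [11101]: F1=0 F2=1 (differ) -> 1
  row 30 [11110]: F1=0 F2=1 (differ) -> 1
  row 31 [11111]: F1=1 F2=1 -> 0
Full result column, 8 rows per line (p,q fixed per line; r,s,t runs 000..111 left to right):
  rows 0-7 [p,q=00]: 10111001  (ones: 5)
  rows 8-15 [p,q=01]: 11001110  (ones: 5)
  rows 16-23 [p,q=10]: 10111001  (ones: 5)
  rows 24-31 [p,q=11]: 11001110  (ones: 5)
Disagreements = 5+5+5+5 = 20

20


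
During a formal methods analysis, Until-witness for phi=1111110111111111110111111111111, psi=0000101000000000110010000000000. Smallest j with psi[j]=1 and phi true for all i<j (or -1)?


(phi U psi) at 0: need smallest j with psi[j]=1 and phi[i]=1 for all i in [0,j).
Scan from step 0:
  step 0: phi=1, psi=0 -> continue
  step 1: phi=1, psi=0 -> continue
  step 2: phi=1, psi=0 -> continue
  step 3: phi=1, psi=0 -> continue
  step 4: psi=1 and phi held for [0,4) -> witness found
Witness step = 4

4


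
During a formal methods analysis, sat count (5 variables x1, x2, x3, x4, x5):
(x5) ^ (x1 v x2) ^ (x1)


CNF with 3 clauses over 5 vars (32 assignments).
An assignment satisfies CNF iff every clause has >=1 true literal.
Check each row (bits = x1,x2,x3,x4,x5; clause T/F shown):
  row 0 [00000]: clauses=FFF -> 0
  row 1 [00001]: clauses=TFF -> 0
  row 2 [00010]: clauses=FFF -> 0
  row 3 [00011]: clauses=TFF -> 0
  row 4 [00100]: clauses=FFF -> 0
  row 5 [00101]: clauses=TFF -> 0
  row 6 [00110]: clauses=FFF -> 0
  row 7 [00111]: clauses=TFF -> 0
  row 8 [01000]: clauses=FTF -> 0
  row 9 [01001]: clauses=TTF -> 0
  row 10 [01010]: clauses=FTF -> 0
  row 11 [01011]: clauses=TTF -> 0
  row 12 [01100]: clauses=FTF -> 0
  row 13 [01101]: clauses=TTF -> 0
  row 14 [01110]: clauses=FTF -> 0
  row 15 [01111]: clauses=TTF -> 0
  row 16 [10000]: clauses=FTT -> 0
  row 17 [10001]: clauses=TTT -> 1
  row 18 [10010]: clauses=FTT -> 0
  row 19 [10011]: clauses=TTT -> 1
  row 20 [10100]: clauses=FTT -> 0
  row 21 [10101]: clauses=TTT -> 1
  row 22 [10110]: clauses=FTT -> 0
  row 23 [10111]: clauses=TTT -> 1
  row 24 [11000]: clauses=FTT -> 0
  row 25 [11001]: clauses=TTT -> 1
  row 26 [11010]: clauses=FTT -> 0
  row 27 [11011]: clauses=TTT -> 1
  row 28 [11100]: clauses=FTT -> 0
  row 29 [11101]: clauses=TTT -> 1
  row 30 [11110]: clauses=FTT -> 0
  row 31 [11111]: clauses=TTT -> 1
Full result column, 8 rows per line (x1,x2 fixed per line; x3,x4,x5 runs 000..111 left to right):
  rows 0-7 [x1,x2=00]: 00000000  (ones: 0)
  rows 8-15 [x1,x2=01]: 00000000  (ones: 0)
  rows 16-23 [x1,x2=10]: 01010101  (ones: 4)
  rows 24-31 [x1,x2=11]: 01010101  (ones: 4)
Satisfying assignments = 0+0+4+4 = 8

8


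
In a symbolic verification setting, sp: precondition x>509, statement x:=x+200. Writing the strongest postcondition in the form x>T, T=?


Formula: sp(P, x:=E) = exists old_x. (x = E[old_x/x]) AND P[old_x/x] (old_x is the value of x before the assignment; eliminate old_x by solving x = E[old_x/x] for old_x)
Step 1: Precondition P: x>509, i.e. old_x > 509
Step 2: Assignment gives x = old_x + 200, so old_x = x - 200
Step 3: Substitute into P: x - 200 > 509
Step 4: Simplify: x > 509+200 = 709

709


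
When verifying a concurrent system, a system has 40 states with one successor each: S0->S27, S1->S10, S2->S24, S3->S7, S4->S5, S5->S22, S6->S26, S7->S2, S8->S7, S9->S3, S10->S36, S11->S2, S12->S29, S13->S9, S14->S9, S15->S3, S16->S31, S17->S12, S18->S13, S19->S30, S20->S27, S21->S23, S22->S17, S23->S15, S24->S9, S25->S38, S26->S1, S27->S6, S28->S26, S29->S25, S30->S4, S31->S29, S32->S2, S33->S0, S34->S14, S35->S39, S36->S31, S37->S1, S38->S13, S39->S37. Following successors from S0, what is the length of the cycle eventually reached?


Trace from S0 until a state repeats:
  S0 -> S27 -> S6 -> S26 -> S1 -> S10 -> S36 -> S31 -> S29 -> S25 -> S38 -> S13 -> S9 -> S3 -> S7 -> S2 -> S24 -> S9
S9 first seen at step 12, revisited at step 17.
Cycle length = 17 - 12 = 5

5


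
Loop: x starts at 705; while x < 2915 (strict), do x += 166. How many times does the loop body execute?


Step 1: x goes from 705 toward 2915 by 166; the body runs while x<2915, so iterations = ceil((bound-start)/step)
Step 2: Distance=2210
Step 3: ceil(2210/166)=14

14


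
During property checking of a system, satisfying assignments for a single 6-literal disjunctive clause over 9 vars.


Step 1: Total=2^9=512
Step 2: Unsat when all 6 false: 2^3=8
Step 3: Sat=512-8=504

504


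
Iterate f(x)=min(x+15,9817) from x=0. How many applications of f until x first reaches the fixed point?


Step 1: x=0, cap=9817, increment=15
Step 2: x grows by 15 each step until capped at 9817; fixed point is x=9817
Step 3: iterations = ceil(9817/15) = 655

655


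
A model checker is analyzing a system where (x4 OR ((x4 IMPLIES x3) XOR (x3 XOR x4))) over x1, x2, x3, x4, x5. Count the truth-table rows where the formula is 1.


Formula: (x4 OR ((x4 IMPLIES x3) XOR (x3 XOR x4))) over 5 vars (32 rows)
Evaluate each row (x1, x2, x3, x4, x5 as bits, MSB first):
  row 0 [00000]: (0 OR ((0 IMPLIES 0) XOR (0 XOR 0))) -> 1
  row 1 [00001]: (0 OR ((0 IMPLIES 0) XOR (0 XOR 0))) -> 1
  row 2 [00010]: (1 OR ((1 IMPLIES 0) XOR (0 XOR 1))) -> 1
  row 3 [00011]: (1 OR ((1 IMPLIES 0) XOR (0 XOR 1))) -> 1
  row 4 [00100]: (0 OR ((0 IMPLIES 1) XOR (1 XOR 0))) -> 0
  row 5 [00101]: (0 OR ((0 IMPLIES 1) XOR (1 XOR 0))) -> 0
  row 6 [00110]: (1 OR ((1 IMPLIES 1) XOR (1 XOR 1))) -> 1
  row 7 [00111]: (1 OR ((1 IMPLIES 1) XOR (1 XOR 1))) -> 1
  row 8 [01000]: (0 OR ((0 IMPLIES 0) XOR (0 XOR 0))) -> 1
  row 9 [01001]: (0 OR ((0 IMPLIES 0) XOR (0 XOR 0))) -> 1
  row 10 [01010]: (1 OR ((1 IMPLIES 0) XOR (0 XOR 1))) -> 1
  row 11 [01011]: (1 OR ((1 IMPLIES 0) XOR (0 XOR 1))) -> 1
  row 12 [01100]: (0 OR ((0 IMPLIES 1) XOR (1 XOR 0))) -> 0
  row 13 [01101]: (0 OR ((0 IMPLIES 1) XOR (1 XOR 0))) -> 0
  row 14 [01110]: (1 OR ((1 IMPLIES 1) XOR (1 XOR 1))) -> 1
  row 15 [01111]: (1 OR ((1 IMPLIES 1) XOR (1 XOR 1))) -> 1
  row 16 [10000]: (0 OR ((0 IMPLIES 0) XOR (0 XOR 0))) -> 1
  row 17 [10001]: (0 OR ((0 IMPLIES 0) XOR (0 XOR 0))) -> 1
  row 18 [10010]: (1 OR ((1 IMPLIES 0) XOR (0 XOR 1))) -> 1
  row 19 [10011]: (1 OR ((1 IMPLIES 0) XOR (0 XOR 1))) -> 1
  row 20 [10100]: (0 OR ((0 IMPLIES 1) XOR (1 XOR 0))) -> 0
  row 21 [10101]: (0 OR ((0 IMPLIES 1) XOR (1 XOR 0))) -> 0
  row 22 [10110]: (1 OR ((1 IMPLIES 1) XOR (1 XOR 1))) -> 1
  row 23 [10111]: (1 OR ((1 IMPLIES 1) XOR (1 XOR 1))) -> 1
  row 24 [11000]: (0 OR ((0 IMPLIES 0) XOR (0 XOR 0))) -> 1
  row 25 [11001]: (0 OR ((0 IMPLIES 0) XOR (0 XOR 0))) -> 1
  row 26 [11010]: (1 OR ((1 IMPLIES 0) XOR (0 XOR 1))) -> 1
  row 27 [11011]: (1 OR ((1 IMPLIES 0) XOR (0 XOR 1))) -> 1
  row 28 [11100]: (0 OR ((0 IMPLIES 1) XOR (1 XOR 0))) -> 0
  row 29 [11101]: (0 OR ((0 IMPLIES 1) XOR (1 XOR 0))) -> 0
  row 30 [11110]: (1 OR ((1 IMPLIES 1) XOR (1 XOR 1))) -> 1
  row 31 [11111]: (1 OR ((1 IMPLIES 1) XOR (1 XOR 1))) -> 1
Full result column, 8 rows per line (x1,x2 fixed per line; x3,x4,x5 runs 000..111 left to right):
  rows 0-7 [x1,x2=00]: 11110011  (ones: 6)
  rows 8-15 [x1,x2=01]: 11110011  (ones: 6)
  rows 16-23 [x1,x2=10]: 11110011  (ones: 6)
  rows 24-31 [x1,x2=11]: 11110011  (ones: 6)
Count of 1-rows = 6+6+6+6 = 24

24
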